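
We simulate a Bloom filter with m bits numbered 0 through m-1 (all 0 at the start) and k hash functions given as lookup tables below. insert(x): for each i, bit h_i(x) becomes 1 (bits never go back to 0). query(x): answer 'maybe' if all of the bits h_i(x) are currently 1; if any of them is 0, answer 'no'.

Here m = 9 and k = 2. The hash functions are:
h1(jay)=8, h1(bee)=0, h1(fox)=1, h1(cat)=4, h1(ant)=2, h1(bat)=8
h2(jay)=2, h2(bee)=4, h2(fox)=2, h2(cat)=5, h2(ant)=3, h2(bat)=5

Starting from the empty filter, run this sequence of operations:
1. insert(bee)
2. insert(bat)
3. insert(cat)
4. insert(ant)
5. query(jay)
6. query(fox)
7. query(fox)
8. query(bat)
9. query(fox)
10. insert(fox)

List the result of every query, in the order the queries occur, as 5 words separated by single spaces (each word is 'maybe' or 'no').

Start: bits=000000000
Op 1: insert bee -> sets bits 0 4 -> bits=100010000
Op 2: insert bat -> sets bits 5 8 -> bits=100011001
Op 3: insert cat -> sets bits 4 5 -> bits=100011001
Op 4: insert ant -> sets bits 2 3 -> bits=101111001
Op 5: query jay -> checks bit2=1, bit8=1 (all 1) -> maybe
Op 6: query fox -> checks bit1=0, bit2=1 (has a 0) -> no
Op 7: query fox -> checks bit1=0, bit2=1 (has a 0) -> no
Op 8: query bat -> checks bit5=1, bit8=1 (all 1) -> maybe
Op 9: query fox -> checks bit1=0, bit2=1 (has a 0) -> no
Op 10: insert fox -> sets bits 1 2 -> bits=111111001
Query results in order: maybe no no maybe no

Answer: maybe no no maybe no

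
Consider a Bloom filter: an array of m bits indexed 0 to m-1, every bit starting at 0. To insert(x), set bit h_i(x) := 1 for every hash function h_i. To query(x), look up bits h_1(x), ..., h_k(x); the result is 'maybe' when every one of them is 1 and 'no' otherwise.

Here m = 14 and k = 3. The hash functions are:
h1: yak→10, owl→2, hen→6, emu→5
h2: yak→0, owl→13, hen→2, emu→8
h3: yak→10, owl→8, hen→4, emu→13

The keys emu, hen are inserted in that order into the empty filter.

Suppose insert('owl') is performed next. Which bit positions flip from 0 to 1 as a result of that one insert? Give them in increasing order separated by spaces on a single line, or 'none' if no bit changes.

Start: bits=00000000000000
After insert 'emu': sets bits 5 8 13 -> bits=00000100100001
After insert 'hen': sets bits 2 4 6 -> bits=00101110100001
insert 'owl' would touch bits 2 8 13; currently bit2=1, bit8=1, bit13=1
Bits that are 0 among those (would change 0->1): none

Answer: none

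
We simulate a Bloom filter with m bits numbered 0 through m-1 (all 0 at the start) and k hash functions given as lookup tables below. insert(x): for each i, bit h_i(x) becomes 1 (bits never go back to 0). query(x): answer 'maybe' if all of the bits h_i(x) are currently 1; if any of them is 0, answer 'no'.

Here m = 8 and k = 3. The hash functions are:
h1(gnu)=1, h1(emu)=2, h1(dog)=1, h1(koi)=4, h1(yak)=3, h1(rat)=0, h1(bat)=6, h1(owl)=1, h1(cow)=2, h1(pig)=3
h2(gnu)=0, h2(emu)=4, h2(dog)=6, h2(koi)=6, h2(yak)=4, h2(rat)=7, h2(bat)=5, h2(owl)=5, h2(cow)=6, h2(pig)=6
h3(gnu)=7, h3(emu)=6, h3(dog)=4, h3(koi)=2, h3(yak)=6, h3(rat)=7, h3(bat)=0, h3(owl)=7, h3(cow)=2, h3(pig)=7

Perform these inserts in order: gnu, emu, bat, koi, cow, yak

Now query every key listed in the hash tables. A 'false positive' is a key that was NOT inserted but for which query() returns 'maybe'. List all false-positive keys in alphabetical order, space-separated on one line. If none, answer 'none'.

Answer: dog owl pig rat

Derivation:
Start: bits=00000000
After insert 'gnu': sets bits 0 1 7 -> bits=11000001
After insert 'emu': sets bits 2 4 6 -> bits=11101011
After insert 'bat': sets bits 0 5 6 -> bits=11101111
After insert 'koi': sets bits 2 4 6 -> bits=11101111
After insert 'cow': sets bits 2 6 -> bits=11101111
After insert 'yak': sets bits 3 4 6 -> bits=11111111
Not inserted: dog owl pig rat — query each against bits=11111111:
query dog: checks bit1=1, bit4=1, bit6=1 (all 1) -> maybe => FALSE POSITIVE
query owl: checks bit1=1, bit5=1, bit7=1 (all 1) -> maybe => FALSE POSITIVE
query pig: checks bit3=1, bit6=1, bit7=1 (all 1) -> maybe => FALSE POSITIVE
query rat: checks bit0=1, bit7=1 (all 1) -> maybe => FALSE POSITIVE
False positives (alphabetical): dog owl pig rat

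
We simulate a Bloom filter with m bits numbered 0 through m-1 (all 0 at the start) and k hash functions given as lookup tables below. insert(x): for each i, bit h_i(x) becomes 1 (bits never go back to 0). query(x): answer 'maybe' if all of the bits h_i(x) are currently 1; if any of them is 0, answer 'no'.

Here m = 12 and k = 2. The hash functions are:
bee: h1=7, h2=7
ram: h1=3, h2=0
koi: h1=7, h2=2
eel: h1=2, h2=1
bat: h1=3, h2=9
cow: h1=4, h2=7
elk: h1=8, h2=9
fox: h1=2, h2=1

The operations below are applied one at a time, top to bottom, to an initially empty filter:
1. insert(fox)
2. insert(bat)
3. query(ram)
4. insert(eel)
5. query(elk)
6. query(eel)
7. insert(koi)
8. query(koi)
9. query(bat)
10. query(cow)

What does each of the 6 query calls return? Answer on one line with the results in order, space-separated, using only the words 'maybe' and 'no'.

Answer: no no maybe maybe maybe no

Derivation:
Start: bits=000000000000
Op 1: insert fox -> sets bits 1 2 -> bits=011000000000
Op 2: insert bat -> sets bits 3 9 -> bits=011100000100
Op 3: query ram -> checks bit0=0, bit3=1 (has a 0) -> no
Op 4: insert eel -> sets bits 1 2 -> bits=011100000100
Op 5: query elk -> checks bit8=0, bit9=1 (has a 0) -> no
Op 6: query eel -> checks bit1=1, bit2=1 (all 1) -> maybe
Op 7: insert koi -> sets bits 2 7 -> bits=011100010100
Op 8: query koi -> checks bit2=1, bit7=1 (all 1) -> maybe
Op 9: query bat -> checks bit3=1, bit9=1 (all 1) -> maybe
Op 10: query cow -> checks bit4=0, bit7=1 (has a 0) -> no
Query results in order: no no maybe maybe maybe no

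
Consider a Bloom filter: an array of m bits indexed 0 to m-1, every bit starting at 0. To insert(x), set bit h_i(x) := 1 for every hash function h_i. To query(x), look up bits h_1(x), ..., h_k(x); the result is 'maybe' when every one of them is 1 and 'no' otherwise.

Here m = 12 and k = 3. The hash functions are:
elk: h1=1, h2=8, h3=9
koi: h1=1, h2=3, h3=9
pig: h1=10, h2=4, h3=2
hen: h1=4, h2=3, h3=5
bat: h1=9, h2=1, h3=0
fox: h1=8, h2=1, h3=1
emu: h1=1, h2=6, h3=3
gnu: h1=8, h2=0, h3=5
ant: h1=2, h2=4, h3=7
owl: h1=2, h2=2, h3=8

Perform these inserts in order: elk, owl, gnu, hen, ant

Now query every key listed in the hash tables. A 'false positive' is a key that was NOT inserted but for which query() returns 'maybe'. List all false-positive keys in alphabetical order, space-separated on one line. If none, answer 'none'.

Answer: bat fox koi

Derivation:
Start: bits=000000000000
After insert 'elk': sets bits 1 8 9 -> bits=010000001100
After insert 'owl': sets bits 2 8 -> bits=011000001100
After insert 'gnu': sets bits 0 5 8 -> bits=111001001100
After insert 'hen': sets bits 3 4 5 -> bits=111111001100
After insert 'ant': sets bits 2 4 7 -> bits=111111011100
Not inserted: bat emu fox koi pig — query each against bits=111111011100:
query bat: checks bit0=1, bit1=1, bit9=1 (all 1) -> maybe => FALSE POSITIVE
query emu: checks bit1=1, bit3=1, bit6=0 (has a 0) -> no => not a false positive
query fox: checks bit1=1, bit8=1 (all 1) -> maybe => FALSE POSITIVE
query koi: checks bit1=1, bit3=1, bit9=1 (all 1) -> maybe => FALSE POSITIVE
query pig: checks bit2=1, bit4=1, bit10=0 (has a 0) -> no => not a false positive
False positives (alphabetical): bat fox koi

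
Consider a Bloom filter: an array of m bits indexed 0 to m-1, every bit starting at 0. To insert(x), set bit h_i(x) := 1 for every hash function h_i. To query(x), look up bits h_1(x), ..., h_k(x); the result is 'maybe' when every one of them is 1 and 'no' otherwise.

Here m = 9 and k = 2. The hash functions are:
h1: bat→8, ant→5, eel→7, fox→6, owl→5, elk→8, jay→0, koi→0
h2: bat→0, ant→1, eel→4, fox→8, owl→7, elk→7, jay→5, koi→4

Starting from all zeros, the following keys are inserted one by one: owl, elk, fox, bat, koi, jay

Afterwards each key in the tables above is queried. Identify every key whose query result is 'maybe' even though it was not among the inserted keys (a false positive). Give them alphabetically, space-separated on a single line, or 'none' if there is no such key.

Start: bits=000000000
After insert 'owl': sets bits 5 7 -> bits=000001010
After insert 'elk': sets bits 7 8 -> bits=000001011
After insert 'fox': sets bits 6 8 -> bits=000001111
After insert 'bat': sets bits 0 8 -> bits=100001111
After insert 'koi': sets bits 0 4 -> bits=100011111
After insert 'jay': sets bits 0 5 -> bits=100011111
Not inserted: ant eel — query each against bits=100011111:
query ant: checks bit1=0, bit5=1 (has a 0) -> no => not a false positive
query eel: checks bit4=1, bit7=1 (all 1) -> maybe => FALSE POSITIVE
False positives (alphabetical): eel

Answer: eel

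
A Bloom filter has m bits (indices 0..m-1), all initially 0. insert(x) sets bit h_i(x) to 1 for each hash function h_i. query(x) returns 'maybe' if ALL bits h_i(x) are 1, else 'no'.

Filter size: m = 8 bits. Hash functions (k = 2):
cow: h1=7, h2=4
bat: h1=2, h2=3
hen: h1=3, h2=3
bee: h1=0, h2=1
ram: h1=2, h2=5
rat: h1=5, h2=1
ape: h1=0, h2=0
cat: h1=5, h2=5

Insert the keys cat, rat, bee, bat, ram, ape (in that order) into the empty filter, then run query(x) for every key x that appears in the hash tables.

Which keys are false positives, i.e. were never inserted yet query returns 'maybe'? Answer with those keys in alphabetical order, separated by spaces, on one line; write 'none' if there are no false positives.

Start: bits=00000000
After insert 'cat': sets bits 5 -> bits=00000100
After insert 'rat': sets bits 1 5 -> bits=01000100
After insert 'bee': sets bits 0 1 -> bits=11000100
After insert 'bat': sets bits 2 3 -> bits=11110100
After insert 'ram': sets bits 2 5 -> bits=11110100
After insert 'ape': sets bits 0 -> bits=11110100
Not inserted: cow hen — query each against bits=11110100:
query cow: checks bit4=0, bit7=0 (has a 0) -> no => not a false positive
query hen: checks bit3=1 (all 1) -> maybe => FALSE POSITIVE
False positives (alphabetical): hen

Answer: hen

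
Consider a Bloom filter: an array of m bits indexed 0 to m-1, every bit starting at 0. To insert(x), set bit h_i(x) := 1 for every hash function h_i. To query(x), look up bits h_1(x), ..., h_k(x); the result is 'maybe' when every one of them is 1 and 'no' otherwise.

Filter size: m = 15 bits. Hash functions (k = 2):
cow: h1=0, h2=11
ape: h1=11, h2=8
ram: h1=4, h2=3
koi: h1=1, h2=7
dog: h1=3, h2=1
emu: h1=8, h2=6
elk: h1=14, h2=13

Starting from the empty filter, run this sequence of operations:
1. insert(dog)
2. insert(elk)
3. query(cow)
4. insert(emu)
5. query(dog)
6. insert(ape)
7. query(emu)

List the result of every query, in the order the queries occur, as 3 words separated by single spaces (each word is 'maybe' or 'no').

Start: bits=000000000000000
Op 1: insert dog -> sets bits 1 3 -> bits=010100000000000
Op 2: insert elk -> sets bits 13 14 -> bits=010100000000011
Op 3: query cow -> checks bit0=0, bit11=0 (has a 0) -> no
Op 4: insert emu -> sets bits 6 8 -> bits=010100101000011
Op 5: query dog -> checks bit1=1, bit3=1 (all 1) -> maybe
Op 6: insert ape -> sets bits 8 11 -> bits=010100101001011
Op 7: query emu -> checks bit6=1, bit8=1 (all 1) -> maybe
Query results in order: no maybe maybe

Answer: no maybe maybe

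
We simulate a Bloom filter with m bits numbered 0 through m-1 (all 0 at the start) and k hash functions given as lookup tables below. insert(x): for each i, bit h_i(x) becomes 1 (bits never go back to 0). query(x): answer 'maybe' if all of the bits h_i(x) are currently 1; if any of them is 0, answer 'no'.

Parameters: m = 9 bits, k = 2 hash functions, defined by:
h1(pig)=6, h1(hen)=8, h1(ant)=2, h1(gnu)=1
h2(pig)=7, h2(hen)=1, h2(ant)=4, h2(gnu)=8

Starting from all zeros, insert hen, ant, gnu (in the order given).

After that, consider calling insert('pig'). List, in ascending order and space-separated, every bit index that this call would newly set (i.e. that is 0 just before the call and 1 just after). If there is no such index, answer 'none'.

Start: bits=000000000
After insert 'hen': sets bits 1 8 -> bits=010000001
After insert 'ant': sets bits 2 4 -> bits=011010001
After insert 'gnu': sets bits 1 8 -> bits=011010001
insert 'pig' would touch bits 6 7; currently bit6=0, bit7=0
Bits that are 0 among those (would change 0->1): 6 7

Answer: 6 7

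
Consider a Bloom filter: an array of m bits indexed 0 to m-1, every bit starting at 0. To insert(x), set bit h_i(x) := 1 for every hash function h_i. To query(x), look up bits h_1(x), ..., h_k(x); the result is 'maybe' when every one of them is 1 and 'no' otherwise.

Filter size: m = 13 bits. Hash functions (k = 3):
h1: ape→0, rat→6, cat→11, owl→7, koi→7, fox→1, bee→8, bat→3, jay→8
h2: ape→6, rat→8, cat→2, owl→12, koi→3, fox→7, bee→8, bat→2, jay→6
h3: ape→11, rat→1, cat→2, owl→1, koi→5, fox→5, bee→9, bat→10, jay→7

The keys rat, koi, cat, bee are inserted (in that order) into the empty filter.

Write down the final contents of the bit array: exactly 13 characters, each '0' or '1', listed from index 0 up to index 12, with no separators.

Start: bits=0000000000000
After insert 'rat': sets bits 1 6 8 -> bits=0100001010000
After insert 'koi': sets bits 3 5 7 -> bits=0101011110000
After insert 'cat': sets bits 2 11 -> bits=0111011110010
After insert 'bee': sets bits 8 9 -> bits=0111011111010

Answer: 0111011111010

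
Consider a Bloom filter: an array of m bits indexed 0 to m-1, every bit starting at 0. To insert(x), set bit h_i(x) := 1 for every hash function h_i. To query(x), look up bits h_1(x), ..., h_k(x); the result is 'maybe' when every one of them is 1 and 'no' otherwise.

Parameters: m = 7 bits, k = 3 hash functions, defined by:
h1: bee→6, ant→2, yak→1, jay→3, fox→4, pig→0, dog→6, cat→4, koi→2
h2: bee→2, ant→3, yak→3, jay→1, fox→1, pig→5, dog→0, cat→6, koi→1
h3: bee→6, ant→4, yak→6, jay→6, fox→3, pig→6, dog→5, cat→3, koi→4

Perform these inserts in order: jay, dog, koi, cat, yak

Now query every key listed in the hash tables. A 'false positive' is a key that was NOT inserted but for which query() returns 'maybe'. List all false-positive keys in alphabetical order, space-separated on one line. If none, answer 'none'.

Start: bits=0000000
After insert 'jay': sets bits 1 3 6 -> bits=0101001
After insert 'dog': sets bits 0 5 6 -> bits=1101011
After insert 'koi': sets bits 1 2 4 -> bits=1111111
After insert 'cat': sets bits 3 4 6 -> bits=1111111
After insert 'yak': sets bits 1 3 6 -> bits=1111111
Not inserted: ant bee fox pig — query each against bits=1111111:
query ant: checks bit2=1, bit3=1, bit4=1 (all 1) -> maybe => FALSE POSITIVE
query bee: checks bit2=1, bit6=1 (all 1) -> maybe => FALSE POSITIVE
query fox: checks bit1=1, bit3=1, bit4=1 (all 1) -> maybe => FALSE POSITIVE
query pig: checks bit0=1, bit5=1, bit6=1 (all 1) -> maybe => FALSE POSITIVE
False positives (alphabetical): ant bee fox pig

Answer: ant bee fox pig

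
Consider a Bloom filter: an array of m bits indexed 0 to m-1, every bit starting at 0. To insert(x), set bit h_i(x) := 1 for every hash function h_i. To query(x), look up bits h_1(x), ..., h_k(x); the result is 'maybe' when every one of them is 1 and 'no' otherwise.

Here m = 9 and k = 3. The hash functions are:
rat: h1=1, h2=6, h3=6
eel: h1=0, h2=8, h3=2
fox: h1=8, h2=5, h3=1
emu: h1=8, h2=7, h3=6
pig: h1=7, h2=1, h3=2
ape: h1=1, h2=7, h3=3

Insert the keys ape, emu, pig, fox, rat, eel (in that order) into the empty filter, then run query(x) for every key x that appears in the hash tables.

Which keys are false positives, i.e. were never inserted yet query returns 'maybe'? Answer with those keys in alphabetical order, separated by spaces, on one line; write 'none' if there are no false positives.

Start: bits=000000000
After insert 'ape': sets bits 1 3 7 -> bits=010100010
After insert 'emu': sets bits 6 7 8 -> bits=010100111
After insert 'pig': sets bits 1 2 7 -> bits=011100111
After insert 'fox': sets bits 1 5 8 -> bits=011101111
After insert 'rat': sets bits 1 6 -> bits=011101111
After insert 'eel': sets bits 0 2 8 -> bits=111101111
Not inserted: (none) — query each against bits=111101111:
False positives (alphabetical): none

Answer: none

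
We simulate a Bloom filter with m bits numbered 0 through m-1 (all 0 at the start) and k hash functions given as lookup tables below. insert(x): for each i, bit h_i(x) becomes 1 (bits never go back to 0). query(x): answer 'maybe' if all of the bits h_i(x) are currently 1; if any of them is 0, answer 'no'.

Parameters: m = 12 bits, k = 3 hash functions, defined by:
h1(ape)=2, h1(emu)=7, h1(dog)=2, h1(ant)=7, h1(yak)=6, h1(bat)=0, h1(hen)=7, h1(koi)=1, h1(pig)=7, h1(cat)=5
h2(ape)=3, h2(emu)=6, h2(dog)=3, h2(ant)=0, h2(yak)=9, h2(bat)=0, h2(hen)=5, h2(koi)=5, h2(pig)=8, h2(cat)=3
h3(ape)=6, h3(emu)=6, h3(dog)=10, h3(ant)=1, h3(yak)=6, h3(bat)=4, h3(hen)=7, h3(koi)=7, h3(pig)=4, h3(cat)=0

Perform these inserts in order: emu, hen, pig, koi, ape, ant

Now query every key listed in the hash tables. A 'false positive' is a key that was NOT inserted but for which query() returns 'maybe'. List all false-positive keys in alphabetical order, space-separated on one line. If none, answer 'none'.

Answer: bat cat

Derivation:
Start: bits=000000000000
After insert 'emu': sets bits 6 7 -> bits=000000110000
After insert 'hen': sets bits 5 7 -> bits=000001110000
After insert 'pig': sets bits 4 7 8 -> bits=000011111000
After insert 'koi': sets bits 1 5 7 -> bits=010011111000
After insert 'ape': sets bits 2 3 6 -> bits=011111111000
After insert 'ant': sets bits 0 1 7 -> bits=111111111000
Not inserted: bat cat dog yak — query each against bits=111111111000:
query bat: checks bit0=1, bit4=1 (all 1) -> maybe => FALSE POSITIVE
query cat: checks bit0=1, bit3=1, bit5=1 (all 1) -> maybe => FALSE POSITIVE
query dog: checks bit2=1, bit3=1, bit10=0 (has a 0) -> no => not a false positive
query yak: checks bit6=1, bit9=0 (has a 0) -> no => not a false positive
False positives (alphabetical): bat cat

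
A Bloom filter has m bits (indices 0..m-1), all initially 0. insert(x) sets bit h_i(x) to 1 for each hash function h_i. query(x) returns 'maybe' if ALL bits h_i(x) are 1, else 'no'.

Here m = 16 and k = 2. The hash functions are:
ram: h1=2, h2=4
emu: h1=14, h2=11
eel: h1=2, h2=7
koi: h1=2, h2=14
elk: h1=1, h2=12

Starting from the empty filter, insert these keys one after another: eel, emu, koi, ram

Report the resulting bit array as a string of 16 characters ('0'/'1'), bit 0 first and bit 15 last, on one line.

Answer: 0010100100010010

Derivation:
Start: bits=0000000000000000
After insert 'eel': sets bits 2 7 -> bits=0010000100000000
After insert 'emu': sets bits 11 14 -> bits=0010000100010010
After insert 'koi': sets bits 2 14 -> bits=0010000100010010
After insert 'ram': sets bits 2 4 -> bits=0010100100010010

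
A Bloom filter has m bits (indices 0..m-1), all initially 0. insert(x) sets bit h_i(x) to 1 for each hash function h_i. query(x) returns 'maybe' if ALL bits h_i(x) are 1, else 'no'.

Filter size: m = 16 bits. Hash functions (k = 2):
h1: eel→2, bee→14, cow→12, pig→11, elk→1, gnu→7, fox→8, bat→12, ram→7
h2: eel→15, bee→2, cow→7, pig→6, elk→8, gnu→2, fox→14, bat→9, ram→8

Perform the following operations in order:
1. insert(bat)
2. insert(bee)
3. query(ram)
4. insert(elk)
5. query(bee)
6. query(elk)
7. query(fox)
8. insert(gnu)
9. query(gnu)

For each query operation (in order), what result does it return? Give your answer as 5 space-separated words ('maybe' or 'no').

Answer: no maybe maybe maybe maybe

Derivation:
Start: bits=0000000000000000
Op 1: insert bat -> sets bits 9 12 -> bits=0000000001001000
Op 2: insert bee -> sets bits 2 14 -> bits=0010000001001010
Op 3: query ram -> checks bit7=0, bit8=0 (has a 0) -> no
Op 4: insert elk -> sets bits 1 8 -> bits=0110000011001010
Op 5: query bee -> checks bit2=1, bit14=1 (all 1) -> maybe
Op 6: query elk -> checks bit1=1, bit8=1 (all 1) -> maybe
Op 7: query fox -> checks bit8=1, bit14=1 (all 1) -> maybe
Op 8: insert gnu -> sets bits 2 7 -> bits=0110000111001010
Op 9: query gnu -> checks bit2=1, bit7=1 (all 1) -> maybe
Query results in order: no maybe maybe maybe maybe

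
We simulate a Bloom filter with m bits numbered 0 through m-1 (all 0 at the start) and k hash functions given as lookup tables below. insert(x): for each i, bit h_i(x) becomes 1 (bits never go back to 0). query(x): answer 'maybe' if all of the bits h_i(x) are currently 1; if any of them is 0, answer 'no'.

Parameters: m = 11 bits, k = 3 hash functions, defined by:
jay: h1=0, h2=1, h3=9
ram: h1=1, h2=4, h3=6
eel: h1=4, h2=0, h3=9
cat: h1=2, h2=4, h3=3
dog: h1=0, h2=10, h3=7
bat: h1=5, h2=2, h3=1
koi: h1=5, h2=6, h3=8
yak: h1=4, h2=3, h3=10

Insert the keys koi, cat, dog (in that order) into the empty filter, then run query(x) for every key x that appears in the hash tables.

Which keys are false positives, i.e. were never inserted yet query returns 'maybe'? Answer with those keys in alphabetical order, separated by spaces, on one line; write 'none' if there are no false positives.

Start: bits=00000000000
After insert 'koi': sets bits 5 6 8 -> bits=00000110100
After insert 'cat': sets bits 2 3 4 -> bits=00111110100
After insert 'dog': sets bits 0 7 10 -> bits=10111111101
Not inserted: bat eel jay ram yak — query each against bits=10111111101:
query bat: checks bit1=0, bit2=1, bit5=1 (has a 0) -> no => not a false positive
query eel: checks bit0=1, bit4=1, bit9=0 (has a 0) -> no => not a false positive
query jay: checks bit0=1, bit1=0, bit9=0 (has a 0) -> no => not a false positive
query ram: checks bit1=0, bit4=1, bit6=1 (has a 0) -> no => not a false positive
query yak: checks bit3=1, bit4=1, bit10=1 (all 1) -> maybe => FALSE POSITIVE
False positives (alphabetical): yak

Answer: yak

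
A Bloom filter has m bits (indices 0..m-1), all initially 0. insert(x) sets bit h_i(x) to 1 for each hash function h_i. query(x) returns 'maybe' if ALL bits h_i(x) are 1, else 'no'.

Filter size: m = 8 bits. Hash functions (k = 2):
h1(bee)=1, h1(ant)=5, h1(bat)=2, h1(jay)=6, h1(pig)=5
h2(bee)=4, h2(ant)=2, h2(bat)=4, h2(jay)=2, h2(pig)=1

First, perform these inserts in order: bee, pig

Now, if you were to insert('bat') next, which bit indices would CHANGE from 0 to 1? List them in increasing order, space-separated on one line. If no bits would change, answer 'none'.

Start: bits=00000000
After insert 'bee': sets bits 1 4 -> bits=01001000
After insert 'pig': sets bits 1 5 -> bits=01001100
insert 'bat' would touch bits 2 4; currently bit2=0, bit4=1
Bits that are 0 among those (would change 0->1): 2

Answer: 2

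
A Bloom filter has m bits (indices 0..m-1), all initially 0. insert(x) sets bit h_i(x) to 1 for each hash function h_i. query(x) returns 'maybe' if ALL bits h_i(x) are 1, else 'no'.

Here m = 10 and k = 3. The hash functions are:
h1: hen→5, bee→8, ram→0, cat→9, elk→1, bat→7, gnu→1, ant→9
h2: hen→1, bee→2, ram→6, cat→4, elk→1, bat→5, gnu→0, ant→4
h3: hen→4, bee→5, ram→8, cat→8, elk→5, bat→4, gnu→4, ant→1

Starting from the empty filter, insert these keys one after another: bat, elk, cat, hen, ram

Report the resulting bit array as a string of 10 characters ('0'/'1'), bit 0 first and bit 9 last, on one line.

Answer: 1100111111

Derivation:
Start: bits=0000000000
After insert 'bat': sets bits 4 5 7 -> bits=0000110100
After insert 'elk': sets bits 1 5 -> bits=0100110100
After insert 'cat': sets bits 4 8 9 -> bits=0100110111
After insert 'hen': sets bits 1 4 5 -> bits=0100110111
After insert 'ram': sets bits 0 6 8 -> bits=1100111111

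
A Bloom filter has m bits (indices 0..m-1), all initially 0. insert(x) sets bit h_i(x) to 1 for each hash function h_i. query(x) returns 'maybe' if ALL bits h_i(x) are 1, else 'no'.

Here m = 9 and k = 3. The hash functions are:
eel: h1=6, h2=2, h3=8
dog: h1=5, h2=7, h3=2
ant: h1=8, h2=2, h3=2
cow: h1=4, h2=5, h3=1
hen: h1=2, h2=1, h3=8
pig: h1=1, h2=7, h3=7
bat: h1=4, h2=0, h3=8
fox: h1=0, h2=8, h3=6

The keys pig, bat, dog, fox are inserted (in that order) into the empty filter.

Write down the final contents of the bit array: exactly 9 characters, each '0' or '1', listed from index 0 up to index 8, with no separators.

Start: bits=000000000
After insert 'pig': sets bits 1 7 -> bits=010000010
After insert 'bat': sets bits 0 4 8 -> bits=110010011
After insert 'dog': sets bits 2 5 7 -> bits=111011011
After insert 'fox': sets bits 0 6 8 -> bits=111011111

Answer: 111011111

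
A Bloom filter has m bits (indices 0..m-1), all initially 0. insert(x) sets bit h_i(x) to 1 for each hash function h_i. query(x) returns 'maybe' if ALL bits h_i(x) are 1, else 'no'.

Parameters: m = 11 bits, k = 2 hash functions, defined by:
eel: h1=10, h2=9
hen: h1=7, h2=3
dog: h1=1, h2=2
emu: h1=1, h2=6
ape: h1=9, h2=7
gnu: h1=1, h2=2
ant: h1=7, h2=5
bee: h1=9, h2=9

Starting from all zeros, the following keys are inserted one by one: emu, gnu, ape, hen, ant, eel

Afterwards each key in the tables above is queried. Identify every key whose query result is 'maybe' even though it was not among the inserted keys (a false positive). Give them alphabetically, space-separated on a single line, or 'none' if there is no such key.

Start: bits=00000000000
After insert 'emu': sets bits 1 6 -> bits=01000010000
After insert 'gnu': sets bits 1 2 -> bits=01100010000
After insert 'ape': sets bits 7 9 -> bits=01100011010
After insert 'hen': sets bits 3 7 -> bits=01110011010
After insert 'ant': sets bits 5 7 -> bits=01110111010
After insert 'eel': sets bits 9 10 -> bits=01110111011
Not inserted: bee dog — query each against bits=01110111011:
query bee: checks bit9=1 (all 1) -> maybe => FALSE POSITIVE
query dog: checks bit1=1, bit2=1 (all 1) -> maybe => FALSE POSITIVE
False positives (alphabetical): bee dog

Answer: bee dog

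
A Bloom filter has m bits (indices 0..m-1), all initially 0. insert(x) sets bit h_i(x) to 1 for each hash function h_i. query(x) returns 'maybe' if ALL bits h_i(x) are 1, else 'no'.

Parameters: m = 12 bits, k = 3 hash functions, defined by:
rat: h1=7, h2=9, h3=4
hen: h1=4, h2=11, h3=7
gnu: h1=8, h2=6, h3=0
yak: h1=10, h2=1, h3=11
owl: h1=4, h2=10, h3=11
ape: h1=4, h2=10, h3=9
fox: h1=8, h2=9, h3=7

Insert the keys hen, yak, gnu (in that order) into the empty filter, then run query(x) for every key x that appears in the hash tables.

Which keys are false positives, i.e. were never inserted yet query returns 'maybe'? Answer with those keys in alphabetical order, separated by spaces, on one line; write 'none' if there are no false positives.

Answer: owl

Derivation:
Start: bits=000000000000
After insert 'hen': sets bits 4 7 11 -> bits=000010010001
After insert 'yak': sets bits 1 10 11 -> bits=010010010011
After insert 'gnu': sets bits 0 6 8 -> bits=110010111011
Not inserted: ape fox owl rat — query each against bits=110010111011:
query ape: checks bit4=1, bit9=0, bit10=1 (has a 0) -> no => not a false positive
query fox: checks bit7=1, bit8=1, bit9=0 (has a 0) -> no => not a false positive
query owl: checks bit4=1, bit10=1, bit11=1 (all 1) -> maybe => FALSE POSITIVE
query rat: checks bit4=1, bit7=1, bit9=0 (has a 0) -> no => not a false positive
False positives (alphabetical): owl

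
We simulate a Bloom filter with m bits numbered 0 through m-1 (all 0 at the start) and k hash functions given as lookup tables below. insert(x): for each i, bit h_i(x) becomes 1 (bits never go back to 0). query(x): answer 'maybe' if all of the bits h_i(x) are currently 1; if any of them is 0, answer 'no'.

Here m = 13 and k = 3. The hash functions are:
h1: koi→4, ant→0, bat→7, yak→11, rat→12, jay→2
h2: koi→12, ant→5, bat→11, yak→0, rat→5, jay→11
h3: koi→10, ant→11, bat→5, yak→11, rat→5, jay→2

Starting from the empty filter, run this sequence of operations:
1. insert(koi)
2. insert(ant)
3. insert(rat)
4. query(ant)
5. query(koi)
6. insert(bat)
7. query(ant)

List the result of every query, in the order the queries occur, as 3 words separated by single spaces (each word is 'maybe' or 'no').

Answer: maybe maybe maybe

Derivation:
Start: bits=0000000000000
Op 1: insert koi -> sets bits 4 10 12 -> bits=0000100000101
Op 2: insert ant -> sets bits 0 5 11 -> bits=1000110000111
Op 3: insert rat -> sets bits 5 12 -> bits=1000110000111
Op 4: query ant -> checks bit0=1, bit5=1, bit11=1 (all 1) -> maybe
Op 5: query koi -> checks bit4=1, bit10=1, bit12=1 (all 1) -> maybe
Op 6: insert bat -> sets bits 5 7 11 -> bits=1000110100111
Op 7: query ant -> checks bit0=1, bit5=1, bit11=1 (all 1) -> maybe
Query results in order: maybe maybe maybe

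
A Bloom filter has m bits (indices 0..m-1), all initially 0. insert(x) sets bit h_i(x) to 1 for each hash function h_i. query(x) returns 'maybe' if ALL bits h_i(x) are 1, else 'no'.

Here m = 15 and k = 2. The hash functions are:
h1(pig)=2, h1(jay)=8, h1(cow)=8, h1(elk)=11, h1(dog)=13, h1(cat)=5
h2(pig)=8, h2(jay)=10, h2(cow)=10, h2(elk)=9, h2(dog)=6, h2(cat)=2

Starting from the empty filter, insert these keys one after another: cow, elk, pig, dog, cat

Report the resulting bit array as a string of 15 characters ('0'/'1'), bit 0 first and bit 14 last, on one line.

Answer: 001001101111010

Derivation:
Start: bits=000000000000000
After insert 'cow': sets bits 8 10 -> bits=000000001010000
After insert 'elk': sets bits 9 11 -> bits=000000001111000
After insert 'pig': sets bits 2 8 -> bits=001000001111000
After insert 'dog': sets bits 6 13 -> bits=001000101111010
After insert 'cat': sets bits 2 5 -> bits=001001101111010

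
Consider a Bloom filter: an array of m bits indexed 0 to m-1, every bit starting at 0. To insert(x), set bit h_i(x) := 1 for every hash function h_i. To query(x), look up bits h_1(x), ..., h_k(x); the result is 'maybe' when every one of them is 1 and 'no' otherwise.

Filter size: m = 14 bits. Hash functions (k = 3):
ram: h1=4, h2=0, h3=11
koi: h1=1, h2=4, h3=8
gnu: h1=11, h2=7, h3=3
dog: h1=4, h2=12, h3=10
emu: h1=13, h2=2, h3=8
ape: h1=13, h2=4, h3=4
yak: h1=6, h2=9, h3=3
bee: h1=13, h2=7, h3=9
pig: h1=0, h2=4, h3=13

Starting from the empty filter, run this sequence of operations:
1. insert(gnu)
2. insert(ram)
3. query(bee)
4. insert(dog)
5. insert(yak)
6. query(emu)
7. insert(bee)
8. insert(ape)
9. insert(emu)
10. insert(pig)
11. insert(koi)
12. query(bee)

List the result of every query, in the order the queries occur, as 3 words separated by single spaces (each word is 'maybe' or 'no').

Answer: no no maybe

Derivation:
Start: bits=00000000000000
Op 1: insert gnu -> sets bits 3 7 11 -> bits=00010001000100
Op 2: insert ram -> sets bits 0 4 11 -> bits=10011001000100
Op 3: query bee -> checks bit7=1, bit9=0, bit13=0 (has a 0) -> no
Op 4: insert dog -> sets bits 4 10 12 -> bits=10011001001110
Op 5: insert yak -> sets bits 3 6 9 -> bits=10011011011110
Op 6: query emu -> checks bit2=0, bit8=0, bit13=0 (has a 0) -> no
Op 7: insert bee -> sets bits 7 9 13 -> bits=10011011011111
Op 8: insert ape -> sets bits 4 13 -> bits=10011011011111
Op 9: insert emu -> sets bits 2 8 13 -> bits=10111011111111
Op 10: insert pig -> sets bits 0 4 13 -> bits=10111011111111
Op 11: insert koi -> sets bits 1 4 8 -> bits=11111011111111
Op 12: query bee -> checks bit7=1, bit9=1, bit13=1 (all 1) -> maybe
Query results in order: no no maybe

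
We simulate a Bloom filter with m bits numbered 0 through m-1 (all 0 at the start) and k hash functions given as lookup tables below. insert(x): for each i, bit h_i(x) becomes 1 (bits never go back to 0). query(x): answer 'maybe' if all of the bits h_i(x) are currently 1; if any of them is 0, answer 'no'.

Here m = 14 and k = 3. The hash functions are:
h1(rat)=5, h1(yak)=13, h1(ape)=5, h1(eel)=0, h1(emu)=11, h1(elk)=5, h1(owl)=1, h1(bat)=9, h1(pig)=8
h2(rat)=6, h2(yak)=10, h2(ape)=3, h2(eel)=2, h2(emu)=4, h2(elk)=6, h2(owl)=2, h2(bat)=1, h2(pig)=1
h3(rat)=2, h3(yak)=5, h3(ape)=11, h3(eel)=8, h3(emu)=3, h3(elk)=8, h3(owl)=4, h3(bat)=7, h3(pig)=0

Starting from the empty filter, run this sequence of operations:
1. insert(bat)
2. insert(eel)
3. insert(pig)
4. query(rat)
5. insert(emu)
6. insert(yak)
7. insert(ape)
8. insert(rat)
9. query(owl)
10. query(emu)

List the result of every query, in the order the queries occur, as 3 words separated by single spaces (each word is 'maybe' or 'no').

Start: bits=00000000000000
Op 1: insert bat -> sets bits 1 7 9 -> bits=01000001010000
Op 2: insert eel -> sets bits 0 2 8 -> bits=11100001110000
Op 3: insert pig -> sets bits 0 1 8 -> bits=11100001110000
Op 4: query rat -> checks bit2=1, bit5=0, bit6=0 (has a 0) -> no
Op 5: insert emu -> sets bits 3 4 11 -> bits=11111001110100
Op 6: insert yak -> sets bits 5 10 13 -> bits=11111101111101
Op 7: insert ape -> sets bits 3 5 11 -> bits=11111101111101
Op 8: insert rat -> sets bits 2 5 6 -> bits=11111111111101
Op 9: query owl -> checks bit1=1, bit2=1, bit4=1 (all 1) -> maybe
Op 10: query emu -> checks bit3=1, bit4=1, bit11=1 (all 1) -> maybe
Query results in order: no maybe maybe

Answer: no maybe maybe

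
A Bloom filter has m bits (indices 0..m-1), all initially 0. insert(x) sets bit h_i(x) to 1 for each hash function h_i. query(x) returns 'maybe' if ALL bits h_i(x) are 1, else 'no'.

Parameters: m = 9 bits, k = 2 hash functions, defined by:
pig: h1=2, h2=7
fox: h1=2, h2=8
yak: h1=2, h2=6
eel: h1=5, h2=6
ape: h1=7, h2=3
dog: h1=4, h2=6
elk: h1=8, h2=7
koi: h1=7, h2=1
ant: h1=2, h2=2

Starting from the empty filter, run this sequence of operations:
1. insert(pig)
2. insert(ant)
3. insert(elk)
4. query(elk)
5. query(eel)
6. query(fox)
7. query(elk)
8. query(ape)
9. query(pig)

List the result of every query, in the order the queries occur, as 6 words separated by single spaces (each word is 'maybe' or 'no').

Start: bits=000000000
Op 1: insert pig -> sets bits 2 7 -> bits=001000010
Op 2: insert ant -> sets bits 2 -> bits=001000010
Op 3: insert elk -> sets bits 7 8 -> bits=001000011
Op 4: query elk -> checks bit7=1, bit8=1 (all 1) -> maybe
Op 5: query eel -> checks bit5=0, bit6=0 (has a 0) -> no
Op 6: query fox -> checks bit2=1, bit8=1 (all 1) -> maybe
Op 7: query elk -> checks bit7=1, bit8=1 (all 1) -> maybe
Op 8: query ape -> checks bit3=0, bit7=1 (has a 0) -> no
Op 9: query pig -> checks bit2=1, bit7=1 (all 1) -> maybe
Query results in order: maybe no maybe maybe no maybe

Answer: maybe no maybe maybe no maybe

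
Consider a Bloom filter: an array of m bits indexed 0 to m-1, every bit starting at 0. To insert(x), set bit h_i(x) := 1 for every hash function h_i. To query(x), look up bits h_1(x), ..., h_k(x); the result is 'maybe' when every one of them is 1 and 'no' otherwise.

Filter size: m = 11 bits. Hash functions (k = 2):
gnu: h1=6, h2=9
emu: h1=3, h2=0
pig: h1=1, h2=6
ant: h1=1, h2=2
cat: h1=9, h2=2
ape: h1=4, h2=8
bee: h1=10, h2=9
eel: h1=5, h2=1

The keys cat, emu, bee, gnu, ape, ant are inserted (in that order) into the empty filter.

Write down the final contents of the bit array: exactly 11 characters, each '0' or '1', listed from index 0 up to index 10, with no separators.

Start: bits=00000000000
After insert 'cat': sets bits 2 9 -> bits=00100000010
After insert 'emu': sets bits 0 3 -> bits=10110000010
After insert 'bee': sets bits 9 10 -> bits=10110000011
After insert 'gnu': sets bits 6 9 -> bits=10110010011
After insert 'ape': sets bits 4 8 -> bits=10111010111
After insert 'ant': sets bits 1 2 -> bits=11111010111

Answer: 11111010111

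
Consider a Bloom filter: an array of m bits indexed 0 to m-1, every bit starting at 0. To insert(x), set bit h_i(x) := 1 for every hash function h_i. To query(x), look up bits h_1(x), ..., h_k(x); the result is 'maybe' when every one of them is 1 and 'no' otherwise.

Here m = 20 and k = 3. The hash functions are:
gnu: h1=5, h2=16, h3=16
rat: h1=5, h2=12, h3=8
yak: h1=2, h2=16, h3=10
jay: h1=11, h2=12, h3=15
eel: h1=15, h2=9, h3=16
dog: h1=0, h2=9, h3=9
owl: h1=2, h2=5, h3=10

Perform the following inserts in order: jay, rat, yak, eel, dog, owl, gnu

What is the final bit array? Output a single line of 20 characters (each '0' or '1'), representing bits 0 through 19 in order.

Answer: 10100100111110011000

Derivation:
Start: bits=00000000000000000000
After insert 'jay': sets bits 11 12 15 -> bits=00000000000110010000
After insert 'rat': sets bits 5 8 12 -> bits=00000100100110010000
After insert 'yak': sets bits 2 10 16 -> bits=00100100101110011000
After insert 'eel': sets bits 9 15 16 -> bits=00100100111110011000
After insert 'dog': sets bits 0 9 -> bits=10100100111110011000
After insert 'owl': sets bits 2 5 10 -> bits=10100100111110011000
After insert 'gnu': sets bits 5 16 -> bits=10100100111110011000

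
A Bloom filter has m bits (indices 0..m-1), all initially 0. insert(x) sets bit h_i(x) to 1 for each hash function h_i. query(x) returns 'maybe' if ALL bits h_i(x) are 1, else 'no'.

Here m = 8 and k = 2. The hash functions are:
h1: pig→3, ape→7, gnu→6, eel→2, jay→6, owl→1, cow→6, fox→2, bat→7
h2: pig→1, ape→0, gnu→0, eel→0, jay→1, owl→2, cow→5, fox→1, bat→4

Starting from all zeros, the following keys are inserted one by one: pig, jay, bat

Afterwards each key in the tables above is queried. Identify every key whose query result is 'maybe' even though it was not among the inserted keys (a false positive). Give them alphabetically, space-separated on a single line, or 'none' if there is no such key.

Answer: none

Derivation:
Start: bits=00000000
After insert 'pig': sets bits 1 3 -> bits=01010000
After insert 'jay': sets bits 1 6 -> bits=01010010
After insert 'bat': sets bits 4 7 -> bits=01011011
Not inserted: ape cow eel fox gnu owl — query each against bits=01011011:
query ape: checks bit0=0, bit7=1 (has a 0) -> no => not a false positive
query cow: checks bit5=0, bit6=1 (has a 0) -> no => not a false positive
query eel: checks bit0=0, bit2=0 (has a 0) -> no => not a false positive
query fox: checks bit1=1, bit2=0 (has a 0) -> no => not a false positive
query gnu: checks bit0=0, bit6=1 (has a 0) -> no => not a false positive
query owl: checks bit1=1, bit2=0 (has a 0) -> no => not a false positive
False positives (alphabetical): none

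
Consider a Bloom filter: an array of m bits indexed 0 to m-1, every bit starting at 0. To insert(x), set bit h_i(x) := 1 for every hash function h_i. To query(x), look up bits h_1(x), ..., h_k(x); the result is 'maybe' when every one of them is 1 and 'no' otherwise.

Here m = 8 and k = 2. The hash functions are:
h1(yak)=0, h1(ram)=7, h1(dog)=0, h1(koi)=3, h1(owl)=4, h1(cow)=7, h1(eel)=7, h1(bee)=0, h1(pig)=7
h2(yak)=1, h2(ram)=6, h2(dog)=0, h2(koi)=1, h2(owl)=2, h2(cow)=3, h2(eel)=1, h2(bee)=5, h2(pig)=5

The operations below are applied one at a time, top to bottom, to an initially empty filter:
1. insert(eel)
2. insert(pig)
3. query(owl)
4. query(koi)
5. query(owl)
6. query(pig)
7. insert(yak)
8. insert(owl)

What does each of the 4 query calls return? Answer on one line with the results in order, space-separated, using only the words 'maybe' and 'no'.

Answer: no no no maybe

Derivation:
Start: bits=00000000
Op 1: insert eel -> sets bits 1 7 -> bits=01000001
Op 2: insert pig -> sets bits 5 7 -> bits=01000101
Op 3: query owl -> checks bit2=0, bit4=0 (has a 0) -> no
Op 4: query koi -> checks bit1=1, bit3=0 (has a 0) -> no
Op 5: query owl -> checks bit2=0, bit4=0 (has a 0) -> no
Op 6: query pig -> checks bit5=1, bit7=1 (all 1) -> maybe
Op 7: insert yak -> sets bits 0 1 -> bits=11000101
Op 8: insert owl -> sets bits 2 4 -> bits=11101101
Query results in order: no no no maybe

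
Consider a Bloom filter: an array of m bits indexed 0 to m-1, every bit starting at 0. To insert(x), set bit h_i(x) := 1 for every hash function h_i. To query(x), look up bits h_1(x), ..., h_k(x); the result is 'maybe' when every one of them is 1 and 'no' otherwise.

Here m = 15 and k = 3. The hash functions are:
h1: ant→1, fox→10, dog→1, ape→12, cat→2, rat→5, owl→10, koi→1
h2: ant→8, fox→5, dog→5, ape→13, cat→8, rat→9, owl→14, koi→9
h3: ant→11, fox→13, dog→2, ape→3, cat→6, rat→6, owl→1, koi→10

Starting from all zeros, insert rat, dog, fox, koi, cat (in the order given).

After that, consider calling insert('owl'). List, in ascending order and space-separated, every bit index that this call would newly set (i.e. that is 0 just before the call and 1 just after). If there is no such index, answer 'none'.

Start: bits=000000000000000
After insert 'rat': sets bits 5 6 9 -> bits=000001100100000
After insert 'dog': sets bits 1 2 5 -> bits=011001100100000
After insert 'fox': sets bits 5 10 13 -> bits=011001100110010
After insert 'koi': sets bits 1 9 10 -> bits=011001100110010
After insert 'cat': sets bits 2 6 8 -> bits=011001101110010
insert 'owl' would touch bits 1 10 14; currently bit1=1, bit10=1, bit14=0
Bits that are 0 among those (would change 0->1): 14

Answer: 14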